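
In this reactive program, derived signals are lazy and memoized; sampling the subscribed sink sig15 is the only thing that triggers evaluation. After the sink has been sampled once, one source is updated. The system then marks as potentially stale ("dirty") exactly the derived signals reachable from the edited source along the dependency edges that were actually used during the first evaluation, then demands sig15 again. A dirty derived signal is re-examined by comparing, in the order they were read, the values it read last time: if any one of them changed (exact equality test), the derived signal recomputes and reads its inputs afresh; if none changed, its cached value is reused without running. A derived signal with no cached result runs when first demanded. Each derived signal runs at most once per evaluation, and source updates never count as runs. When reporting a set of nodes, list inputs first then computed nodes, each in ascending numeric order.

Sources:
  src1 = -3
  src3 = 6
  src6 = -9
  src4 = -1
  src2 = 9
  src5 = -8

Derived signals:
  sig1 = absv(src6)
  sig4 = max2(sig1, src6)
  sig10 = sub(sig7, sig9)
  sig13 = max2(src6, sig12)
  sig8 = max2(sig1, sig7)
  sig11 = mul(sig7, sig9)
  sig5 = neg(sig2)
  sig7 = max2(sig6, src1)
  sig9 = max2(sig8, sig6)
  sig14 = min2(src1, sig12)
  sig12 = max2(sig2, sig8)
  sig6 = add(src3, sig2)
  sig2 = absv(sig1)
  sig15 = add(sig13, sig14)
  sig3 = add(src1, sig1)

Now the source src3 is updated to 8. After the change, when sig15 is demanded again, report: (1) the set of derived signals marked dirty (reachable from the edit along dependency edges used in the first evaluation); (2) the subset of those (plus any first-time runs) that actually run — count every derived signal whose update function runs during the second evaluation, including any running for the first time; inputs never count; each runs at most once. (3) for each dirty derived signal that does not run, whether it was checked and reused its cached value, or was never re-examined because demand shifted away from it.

The edit dirties: sig6, sig7, sig8, sig12, sig13, sig14, sig15.
7 derived signals run: sig6, sig7, sig8, sig12, sig13, sig14, sig15.
No dirty derived signal escaped a run.

First demand of the output computes:
  sig1 = absv(-9) = 9
  sig2 = absv(9) = 9
  sig6 = add(6, 9) = 15
  sig7 = max2(15, -3) = 15
  sig8 = max2(9, 15) = 15
  sig12 = max2(9, 15) = 15
  sig13 = max2(-9, 15) = 15
  sig14 = min2(-3, 15) = -3
  sig15 = add(15, -3) = 12

After the edit, cleaning proceeds:
  sig6: a read changed (src3 6->8) — executes, giving 17.
  sig7: a read changed (sig6 15->17) — executes, giving 17.
  sig8: a read changed (sig7 15->17) — executes, giving 17.
  sig12: a read changed (sig8 15->17) — executes, giving 17.
  sig13: a read changed (sig12 15->17) — executes, giving 17.
  sig14: a read changed (sig12 15->17) — executes, giving -3 — identical to its old value.
  sig15: a read changed (sig13 15->17) — executes, giving 14.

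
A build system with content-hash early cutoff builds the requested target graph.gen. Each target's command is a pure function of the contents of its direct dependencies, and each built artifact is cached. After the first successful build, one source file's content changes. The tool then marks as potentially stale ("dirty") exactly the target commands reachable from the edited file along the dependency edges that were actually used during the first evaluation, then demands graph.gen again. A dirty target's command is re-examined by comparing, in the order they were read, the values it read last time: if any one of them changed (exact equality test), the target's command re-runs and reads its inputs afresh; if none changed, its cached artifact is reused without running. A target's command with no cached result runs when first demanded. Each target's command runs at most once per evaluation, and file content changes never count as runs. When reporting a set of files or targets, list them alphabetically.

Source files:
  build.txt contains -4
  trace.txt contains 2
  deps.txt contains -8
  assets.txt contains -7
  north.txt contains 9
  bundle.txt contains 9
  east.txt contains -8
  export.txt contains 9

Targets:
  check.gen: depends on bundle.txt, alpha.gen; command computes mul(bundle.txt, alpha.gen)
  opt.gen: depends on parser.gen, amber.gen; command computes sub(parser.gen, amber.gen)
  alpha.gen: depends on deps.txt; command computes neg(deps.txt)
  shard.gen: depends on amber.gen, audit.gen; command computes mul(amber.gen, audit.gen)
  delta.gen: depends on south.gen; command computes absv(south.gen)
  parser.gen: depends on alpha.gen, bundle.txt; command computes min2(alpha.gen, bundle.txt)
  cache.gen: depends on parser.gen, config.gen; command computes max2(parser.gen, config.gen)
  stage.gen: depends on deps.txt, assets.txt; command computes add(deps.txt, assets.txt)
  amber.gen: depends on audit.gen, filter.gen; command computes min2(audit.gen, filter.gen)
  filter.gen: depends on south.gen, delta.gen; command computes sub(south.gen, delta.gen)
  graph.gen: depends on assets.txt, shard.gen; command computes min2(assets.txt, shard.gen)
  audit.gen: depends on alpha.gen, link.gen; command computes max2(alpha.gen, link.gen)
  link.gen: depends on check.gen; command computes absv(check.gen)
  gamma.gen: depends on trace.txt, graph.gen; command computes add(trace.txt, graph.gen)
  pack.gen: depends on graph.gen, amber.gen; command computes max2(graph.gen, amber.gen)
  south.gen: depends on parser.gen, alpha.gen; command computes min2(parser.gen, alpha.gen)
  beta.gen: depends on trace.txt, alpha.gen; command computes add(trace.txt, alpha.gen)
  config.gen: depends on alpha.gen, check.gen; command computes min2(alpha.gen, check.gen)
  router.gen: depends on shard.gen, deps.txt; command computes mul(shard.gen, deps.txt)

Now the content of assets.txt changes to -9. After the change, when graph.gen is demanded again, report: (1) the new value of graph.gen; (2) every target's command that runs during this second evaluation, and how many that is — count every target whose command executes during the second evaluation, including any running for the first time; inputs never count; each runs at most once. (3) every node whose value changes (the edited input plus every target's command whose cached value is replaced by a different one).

New value of graph.gen: -9.
Target commands that run: graph.gen — 1 in total.
Values that change: assets.txt, graph.gen.

First evaluation (everything demanded from the output):
  alpha.gen = neg(-8) = 8
  check.gen = mul(9, 8) = 72
  link.gen = absv(72) = 72
  audit.gen = max2(8, 72) = 72
  parser.gen = min2(8, 9) = 8
  south.gen = min2(8, 8) = 8
  delta.gen = absv(8) = 8
  filter.gen = sub(8, 8) = 0
  amber.gen = min2(72, 0) = 0
  shard.gen = mul(0, 72) = 0
  graph.gen = min2(-7, 0) = -7

Propagation after the edit:
  graph.gen: runs — assets.txt -7->-9; result -9.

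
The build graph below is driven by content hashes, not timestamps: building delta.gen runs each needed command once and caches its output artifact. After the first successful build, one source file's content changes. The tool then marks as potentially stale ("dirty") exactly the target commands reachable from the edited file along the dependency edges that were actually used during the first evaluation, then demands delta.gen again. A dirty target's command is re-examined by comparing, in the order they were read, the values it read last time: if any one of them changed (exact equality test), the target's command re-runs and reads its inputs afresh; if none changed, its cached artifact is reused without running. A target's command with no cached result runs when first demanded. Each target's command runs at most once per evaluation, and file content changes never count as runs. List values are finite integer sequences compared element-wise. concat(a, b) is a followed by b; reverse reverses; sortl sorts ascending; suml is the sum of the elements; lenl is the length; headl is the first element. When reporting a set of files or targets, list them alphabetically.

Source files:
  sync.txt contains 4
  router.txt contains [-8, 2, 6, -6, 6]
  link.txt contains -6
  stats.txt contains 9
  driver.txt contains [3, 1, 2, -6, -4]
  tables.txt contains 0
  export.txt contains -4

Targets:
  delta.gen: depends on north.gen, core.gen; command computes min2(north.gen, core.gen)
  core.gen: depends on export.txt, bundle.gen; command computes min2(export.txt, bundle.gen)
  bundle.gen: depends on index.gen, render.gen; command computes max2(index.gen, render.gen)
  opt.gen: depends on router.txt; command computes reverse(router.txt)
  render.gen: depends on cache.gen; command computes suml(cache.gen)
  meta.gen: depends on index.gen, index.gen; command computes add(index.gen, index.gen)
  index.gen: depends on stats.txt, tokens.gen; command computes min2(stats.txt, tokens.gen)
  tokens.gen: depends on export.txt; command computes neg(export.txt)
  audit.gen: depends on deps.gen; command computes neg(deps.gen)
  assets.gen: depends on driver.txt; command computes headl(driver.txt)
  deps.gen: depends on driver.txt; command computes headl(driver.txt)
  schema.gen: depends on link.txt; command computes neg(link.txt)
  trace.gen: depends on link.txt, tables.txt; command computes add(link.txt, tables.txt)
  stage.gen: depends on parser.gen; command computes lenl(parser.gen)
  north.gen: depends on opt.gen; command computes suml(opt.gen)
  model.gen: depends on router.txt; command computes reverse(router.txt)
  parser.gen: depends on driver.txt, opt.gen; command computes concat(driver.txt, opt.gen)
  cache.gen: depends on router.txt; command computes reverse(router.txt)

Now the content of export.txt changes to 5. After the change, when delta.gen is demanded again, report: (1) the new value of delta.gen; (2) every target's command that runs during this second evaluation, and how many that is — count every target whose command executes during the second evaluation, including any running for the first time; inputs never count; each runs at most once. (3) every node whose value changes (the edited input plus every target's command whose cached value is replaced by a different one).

Initial pass — values computed on the first demand:
  cache.gen = reverse([-8, 2, 6, -6, 6]) = [6, -6, 6, 2, -8]
  opt.gen = reverse([-8, 2, 6, -6, 6]) = [6, -6, 6, 2, -8]
  north.gen = suml([6, -6, 6, 2, -8]) = 0
  render.gen = suml([6, -6, 6, 2, -8]) = 0
  tokens.gen = neg(-4) = 4
  index.gen = min2(9, 4) = 4
  bundle.gen = max2(4, 0) = 4
  core.gen = min2(-4, 4) = -4
  delta.gen = min2(0, -4) = -4

Second demand — change propagation:
  tokens.gen: re-runs because export.txt -4->5; new result -5.
  index.gen: re-runs because tokens.gen 4->-5; new result -5.
  bundle.gen: re-runs because index.gen 4->-5; new result 0.
  core.gen: re-runs because export.txt -4->5; bundle.gen 4->0; new result 0.
  delta.gen: re-runs because core.gen -4->0; new result 0.

delta.gen now evaluates to 0.
Run set: bundle.gen, core.gen, delta.gen, index.gen, tokens.gen (5 run).
Changed values: bundle.gen, core.gen, delta.gen, export.txt, index.gen, tokens.gen.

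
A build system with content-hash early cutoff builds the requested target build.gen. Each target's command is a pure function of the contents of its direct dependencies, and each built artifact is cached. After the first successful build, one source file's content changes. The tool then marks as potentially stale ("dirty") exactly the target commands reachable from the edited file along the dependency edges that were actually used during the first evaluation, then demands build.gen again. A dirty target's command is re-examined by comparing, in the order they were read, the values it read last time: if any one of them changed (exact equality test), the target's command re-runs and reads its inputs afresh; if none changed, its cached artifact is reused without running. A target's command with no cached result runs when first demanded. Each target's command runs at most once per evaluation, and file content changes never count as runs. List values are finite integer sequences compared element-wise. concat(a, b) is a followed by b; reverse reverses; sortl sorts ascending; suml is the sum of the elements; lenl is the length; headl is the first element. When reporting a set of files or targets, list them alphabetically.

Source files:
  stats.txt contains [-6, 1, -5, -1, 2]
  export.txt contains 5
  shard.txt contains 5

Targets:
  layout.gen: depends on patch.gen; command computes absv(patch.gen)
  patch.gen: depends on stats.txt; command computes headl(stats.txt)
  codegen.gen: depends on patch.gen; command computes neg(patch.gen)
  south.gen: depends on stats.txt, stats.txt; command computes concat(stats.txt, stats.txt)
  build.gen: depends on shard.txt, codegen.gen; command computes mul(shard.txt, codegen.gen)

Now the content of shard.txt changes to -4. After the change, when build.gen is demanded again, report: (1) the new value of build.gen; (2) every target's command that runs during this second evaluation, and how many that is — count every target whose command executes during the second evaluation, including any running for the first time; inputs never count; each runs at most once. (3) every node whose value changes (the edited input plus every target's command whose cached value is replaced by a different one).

First evaluation (everything demanded from the output):
  patch.gen = headl([-6, 1, -5, -1, 2]) = -6
  codegen.gen = neg(-6) = 6
  build.gen = mul(5, 6) = 30

Propagation after the edit:
  build.gen: runs — shard.txt 5->-4; result -24.

New value of build.gen: -24.
Target commands that run: build.gen — 1 in total.
Values that change: build.gen, shard.txt.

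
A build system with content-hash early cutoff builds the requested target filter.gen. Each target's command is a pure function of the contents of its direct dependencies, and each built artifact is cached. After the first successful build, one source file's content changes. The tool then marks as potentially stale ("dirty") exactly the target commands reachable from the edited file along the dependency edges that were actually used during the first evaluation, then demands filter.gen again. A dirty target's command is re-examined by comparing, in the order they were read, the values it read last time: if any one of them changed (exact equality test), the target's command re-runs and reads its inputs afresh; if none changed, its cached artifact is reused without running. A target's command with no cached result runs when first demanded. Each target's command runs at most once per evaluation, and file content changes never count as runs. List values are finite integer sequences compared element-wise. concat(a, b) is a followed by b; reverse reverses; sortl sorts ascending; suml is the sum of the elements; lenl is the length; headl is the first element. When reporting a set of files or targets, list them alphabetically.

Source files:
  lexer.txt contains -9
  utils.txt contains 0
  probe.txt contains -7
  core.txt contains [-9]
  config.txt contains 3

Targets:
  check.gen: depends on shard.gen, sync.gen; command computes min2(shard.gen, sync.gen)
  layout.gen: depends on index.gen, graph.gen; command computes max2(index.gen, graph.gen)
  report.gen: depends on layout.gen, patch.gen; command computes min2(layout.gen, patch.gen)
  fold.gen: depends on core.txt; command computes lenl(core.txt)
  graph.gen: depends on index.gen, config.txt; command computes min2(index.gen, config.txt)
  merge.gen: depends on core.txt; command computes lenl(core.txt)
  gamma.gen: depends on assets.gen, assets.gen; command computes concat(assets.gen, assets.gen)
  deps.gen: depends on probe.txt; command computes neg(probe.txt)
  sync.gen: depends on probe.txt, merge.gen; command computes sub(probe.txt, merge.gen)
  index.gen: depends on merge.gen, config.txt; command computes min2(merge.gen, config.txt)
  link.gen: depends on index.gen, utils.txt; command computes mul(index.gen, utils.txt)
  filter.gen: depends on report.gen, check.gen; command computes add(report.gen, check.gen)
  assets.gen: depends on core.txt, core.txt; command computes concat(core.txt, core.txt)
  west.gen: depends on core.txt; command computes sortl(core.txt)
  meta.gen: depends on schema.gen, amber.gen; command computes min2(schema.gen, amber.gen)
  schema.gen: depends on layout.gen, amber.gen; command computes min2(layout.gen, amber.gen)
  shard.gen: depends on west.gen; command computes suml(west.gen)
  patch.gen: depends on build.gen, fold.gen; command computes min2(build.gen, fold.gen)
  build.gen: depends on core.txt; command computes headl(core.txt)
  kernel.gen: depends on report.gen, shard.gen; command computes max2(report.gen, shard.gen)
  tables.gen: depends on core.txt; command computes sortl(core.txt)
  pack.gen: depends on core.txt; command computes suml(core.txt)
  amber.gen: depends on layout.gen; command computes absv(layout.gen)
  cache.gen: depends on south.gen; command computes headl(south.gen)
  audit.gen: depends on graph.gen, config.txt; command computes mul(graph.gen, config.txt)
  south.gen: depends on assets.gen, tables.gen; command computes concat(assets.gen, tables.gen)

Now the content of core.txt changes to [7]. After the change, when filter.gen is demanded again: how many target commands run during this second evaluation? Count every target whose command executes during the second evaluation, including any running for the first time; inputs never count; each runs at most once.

Target commands that run: build.gen, check.gen, filter.gen, fold.gen, merge.gen, patch.gen, report.gen, shard.gen, west.gen — 9 in total.
Key observation: the cutoff stops propagation at sync.gen — its inputs' values are unchanged, so it reuses its cache.

First evaluation (everything demanded from the output):
  build.gen = headl([-9]) = -9
  fold.gen = lenl([-9]) = 1
  merge.gen = lenl([-9]) = 1
  index.gen = min2(1, 3) = 1
  graph.gen = min2(1, 3) = 1
  layout.gen = max2(1, 1) = 1
  patch.gen = min2(-9, 1) = -9
  report.gen = min2(1, -9) = -9
  sync.gen = sub(-7, 1) = -8
  west.gen = sortl([-9]) = [-9]
  shard.gen = suml([-9]) = -9
  check.gen = min2(-9, -8) = -9
  filter.gen = add(-9, -9) = -18

Propagation after the edit:
  build.gen: runs — core.txt [-9]->[7]; result 7.
  fold.gen: runs — core.txt [-9]->[7]; result 1 (same value as before).
  merge.gen: runs — core.txt [-9]->[7]; result 1 (same value as before).
  index.gen: checked — values it read are unchanged (merge.gen unchanged, config.txt unchanged); reused cached 1 without running.
  graph.gen: checked — values it read are unchanged (index.gen unchanged, config.txt unchanged); reused cached 1 without running.
  layout.gen: checked — values it read are unchanged (index.gen unchanged, graph.gen unchanged); reused cached 1 without running.
  patch.gen: runs — build.gen -9->7; result 1.
  report.gen: runs — patch.gen -9->1; result 1.
  sync.gen: checked — values it read are unchanged (probe.txt unchanged, merge.gen unchanged); reused cached -8 without running.
  west.gen: runs — core.txt [-9]->[7]; result [7].
  shard.gen: runs — west.gen [-9]->[7]; result 7.
  check.gen: runs — shard.gen -9->7; result -8.
  filter.gen: runs — report.gen -9->1; check.gen -9->-8; result -7.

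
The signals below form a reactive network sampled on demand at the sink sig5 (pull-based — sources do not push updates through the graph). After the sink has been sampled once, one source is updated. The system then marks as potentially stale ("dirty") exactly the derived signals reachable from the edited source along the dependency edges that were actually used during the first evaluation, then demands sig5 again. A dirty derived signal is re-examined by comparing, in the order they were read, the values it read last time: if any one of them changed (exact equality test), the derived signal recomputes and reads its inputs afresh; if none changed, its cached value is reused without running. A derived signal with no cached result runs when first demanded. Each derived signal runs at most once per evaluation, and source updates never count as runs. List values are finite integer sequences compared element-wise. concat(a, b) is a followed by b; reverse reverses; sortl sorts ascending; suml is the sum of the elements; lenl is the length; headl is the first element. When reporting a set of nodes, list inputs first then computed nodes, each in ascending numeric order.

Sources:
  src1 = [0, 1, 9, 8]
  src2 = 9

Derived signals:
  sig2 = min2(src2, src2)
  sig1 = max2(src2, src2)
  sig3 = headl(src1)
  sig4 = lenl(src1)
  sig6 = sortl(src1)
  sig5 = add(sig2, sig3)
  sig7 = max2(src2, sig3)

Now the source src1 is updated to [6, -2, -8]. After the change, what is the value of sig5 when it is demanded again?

sig5 now evaluates to 15.

Initial pass — values computed on the first demand:
  sig2 = min2(9, 9) = 9
  sig3 = headl([0, 1, 9, 8]) = 0
  sig5 = add(9, 0) = 9

Second demand — change propagation:
  sig3: re-runs because src1 [0, 1, 9, 8]->[6, -2, -8]; new result 6.
  sig5: re-runs because sig3 0->6; new result 15.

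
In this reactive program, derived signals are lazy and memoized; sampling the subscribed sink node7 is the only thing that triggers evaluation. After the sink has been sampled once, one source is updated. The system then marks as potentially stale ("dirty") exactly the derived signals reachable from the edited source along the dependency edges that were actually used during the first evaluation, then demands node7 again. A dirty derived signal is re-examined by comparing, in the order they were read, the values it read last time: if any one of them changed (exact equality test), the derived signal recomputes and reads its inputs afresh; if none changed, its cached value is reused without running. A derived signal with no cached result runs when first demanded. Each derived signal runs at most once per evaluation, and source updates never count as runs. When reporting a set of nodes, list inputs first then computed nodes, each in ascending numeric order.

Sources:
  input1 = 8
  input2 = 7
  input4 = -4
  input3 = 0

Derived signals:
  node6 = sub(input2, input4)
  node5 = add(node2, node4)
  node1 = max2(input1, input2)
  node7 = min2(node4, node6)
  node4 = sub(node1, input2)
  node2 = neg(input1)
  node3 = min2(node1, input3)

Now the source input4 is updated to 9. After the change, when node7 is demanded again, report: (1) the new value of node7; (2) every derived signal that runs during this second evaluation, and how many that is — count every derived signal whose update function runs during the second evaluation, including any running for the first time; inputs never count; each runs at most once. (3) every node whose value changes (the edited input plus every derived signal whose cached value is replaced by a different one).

Demanding node7 again yields -2.
2 derived signals run: node6, node7.
The nodes whose values change: input4, node6, node7.

First demand of the output computes:
  node1 = max2(8, 7) = 8
  node4 = sub(8, 7) = 1
  node6 = sub(7, -4) = 11
  node7 = min2(1, 11) = 1

After the edit, cleaning proceeds:
  node6: a read changed (input4 -4->9) — executes, giving -2.
  node7: a read changed (node6 11->-2) — executes, giving -2.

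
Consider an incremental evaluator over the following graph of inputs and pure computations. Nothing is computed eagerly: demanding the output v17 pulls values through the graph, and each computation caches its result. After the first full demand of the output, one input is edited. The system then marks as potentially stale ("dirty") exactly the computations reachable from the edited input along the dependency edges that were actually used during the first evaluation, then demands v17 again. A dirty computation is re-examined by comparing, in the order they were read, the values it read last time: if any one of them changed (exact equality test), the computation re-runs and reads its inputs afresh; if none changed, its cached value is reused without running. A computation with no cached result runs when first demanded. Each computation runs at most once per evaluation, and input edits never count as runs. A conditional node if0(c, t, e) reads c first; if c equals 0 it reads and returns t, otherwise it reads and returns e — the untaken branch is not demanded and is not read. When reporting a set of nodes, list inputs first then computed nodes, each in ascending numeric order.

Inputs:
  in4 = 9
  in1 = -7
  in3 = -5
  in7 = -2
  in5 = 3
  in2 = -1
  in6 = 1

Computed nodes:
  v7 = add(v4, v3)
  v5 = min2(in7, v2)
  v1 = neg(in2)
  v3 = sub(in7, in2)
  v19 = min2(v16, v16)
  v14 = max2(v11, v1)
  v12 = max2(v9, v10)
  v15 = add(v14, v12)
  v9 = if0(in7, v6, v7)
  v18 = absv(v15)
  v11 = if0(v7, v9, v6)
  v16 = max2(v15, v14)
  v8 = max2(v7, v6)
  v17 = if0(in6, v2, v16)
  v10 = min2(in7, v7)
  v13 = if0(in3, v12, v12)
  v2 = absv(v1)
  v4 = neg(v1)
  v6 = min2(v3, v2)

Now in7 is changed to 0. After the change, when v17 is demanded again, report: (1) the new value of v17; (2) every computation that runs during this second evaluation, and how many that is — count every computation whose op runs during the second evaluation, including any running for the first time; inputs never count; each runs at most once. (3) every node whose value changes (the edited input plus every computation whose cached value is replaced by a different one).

Initial pass — values computed on the first demand:
  v1 = neg(-1) = 1
  v2 = absv(1) = 1
  v3 = sub(-2, -1) = -1
  v4 = neg(1) = -1
  v6 = min2(-1, 1) = -1
  v7 = add(-1, -1) = -2
  v9 = if0(in7=-2 -> else branch v7) = -2
  v10 = min2(-2, -2) = -2
  v11 = if0(v7=-2 -> else branch v6) = -1
  v12 = max2(-2, -2) = -2
  v14 = max2(-1, 1) = 1
  v15 = add(1, -2) = -1
  v16 = max2(-1, 1) = 1
  v17 = if0(in6=1 -> else branch v16) = 1

Second demand — change propagation:
  v3: re-runs because in7 -2->0; new result 1.
  v6: re-runs because v3 -1->1; new result 1.
  v7: re-runs because v3 -1->1; new result 0.
  v9: re-runs because in7 -2->0; v7 -2->0; new result 1.
  v10: re-runs because in7 -2->0; v7 -2->0; new result 0.
  v11: re-runs because v7 -2->0; v6 -1->1; new result 1.
  v12: re-runs because v9 -2->1; v10 -2->0; new result 1.
  v14: re-runs because v11 -1->1; new result 1 (unchanged).
  v15: re-runs because v12 -2->1; new result 2.
  v16: re-runs because v15 -1->2; new result 2.
  v17: re-runs because v16 1->2; new result 2.

v17 now evaluates to 2.
Run set: v3, v6, v7, v9, v10, v11, v12, v14, v15, v16, v17 (11 run).
Changed values: in7, v3, v6, v7, v9, v10, v11, v12, v15, v16, v17.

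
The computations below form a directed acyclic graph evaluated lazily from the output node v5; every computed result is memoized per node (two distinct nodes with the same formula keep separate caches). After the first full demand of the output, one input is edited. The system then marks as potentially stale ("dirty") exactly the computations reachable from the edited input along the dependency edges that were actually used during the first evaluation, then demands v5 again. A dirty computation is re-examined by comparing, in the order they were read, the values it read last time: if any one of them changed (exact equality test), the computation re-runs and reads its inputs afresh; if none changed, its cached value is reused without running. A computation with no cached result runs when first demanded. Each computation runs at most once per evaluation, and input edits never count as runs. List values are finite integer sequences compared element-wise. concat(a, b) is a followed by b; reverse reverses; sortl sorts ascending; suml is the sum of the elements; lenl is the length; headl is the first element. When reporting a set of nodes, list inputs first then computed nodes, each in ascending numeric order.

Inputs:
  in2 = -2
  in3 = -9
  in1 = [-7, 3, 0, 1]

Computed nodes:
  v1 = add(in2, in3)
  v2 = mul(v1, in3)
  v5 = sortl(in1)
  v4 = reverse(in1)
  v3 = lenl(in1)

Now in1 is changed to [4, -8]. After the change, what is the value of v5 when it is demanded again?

Demanding v5 again yields [-8, 4].

First demand of the output computes:
  v5 = sortl([-7, 3, 0, 1]) = [-7, 0, 1, 3]

After the edit, cleaning proceeds:
  v5: a read changed (in1 [-7, 3, 0, 1]->[4, -8]) — executes, giving [-8, 4].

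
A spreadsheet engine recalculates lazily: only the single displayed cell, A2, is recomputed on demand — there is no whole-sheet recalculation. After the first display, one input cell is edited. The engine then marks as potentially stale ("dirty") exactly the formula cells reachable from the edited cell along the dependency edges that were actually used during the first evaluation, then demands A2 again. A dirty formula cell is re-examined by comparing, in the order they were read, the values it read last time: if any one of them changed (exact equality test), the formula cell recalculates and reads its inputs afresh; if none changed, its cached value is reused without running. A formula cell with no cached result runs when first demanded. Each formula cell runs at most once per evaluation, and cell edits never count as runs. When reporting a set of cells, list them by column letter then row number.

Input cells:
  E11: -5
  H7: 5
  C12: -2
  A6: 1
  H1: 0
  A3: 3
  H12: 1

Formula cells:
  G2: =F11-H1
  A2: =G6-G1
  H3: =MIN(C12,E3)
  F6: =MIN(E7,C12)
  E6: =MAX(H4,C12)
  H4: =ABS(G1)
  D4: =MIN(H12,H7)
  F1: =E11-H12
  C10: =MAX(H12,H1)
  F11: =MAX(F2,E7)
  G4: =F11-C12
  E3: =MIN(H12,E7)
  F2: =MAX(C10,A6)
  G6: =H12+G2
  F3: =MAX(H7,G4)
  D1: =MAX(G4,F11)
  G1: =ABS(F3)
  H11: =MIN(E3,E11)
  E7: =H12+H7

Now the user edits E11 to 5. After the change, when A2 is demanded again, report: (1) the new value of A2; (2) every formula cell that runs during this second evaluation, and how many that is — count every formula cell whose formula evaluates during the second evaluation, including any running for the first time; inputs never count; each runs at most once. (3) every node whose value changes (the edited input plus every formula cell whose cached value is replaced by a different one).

First evaluation (everything demanded from the output):
  C10 = MAX(1, 0) = 1
  E7 = 1 + 5 = 6
  F2 = MAX(1, 1) = 1
  F11 = MAX(1, 6) = 6
  G2 = 6 - 0 = 6
  G4 = 6 - -2 = 8
  F3 = MAX(5, 8) = 8
  G1 = ABS(8) = 8
  G6 = 1 + 6 = 7
  A2 = 7 - 8 = -1

Propagation after the edit:
  E11 feeds no computation that the output demands — nothing is marked dirty and nothing runs.

Key observation: E11 is never demanded by the output, so the edit triggers no recomputation at all.

New value of A2: -1.
Formula cells that run: none — 0 in total.
Values that change: E11.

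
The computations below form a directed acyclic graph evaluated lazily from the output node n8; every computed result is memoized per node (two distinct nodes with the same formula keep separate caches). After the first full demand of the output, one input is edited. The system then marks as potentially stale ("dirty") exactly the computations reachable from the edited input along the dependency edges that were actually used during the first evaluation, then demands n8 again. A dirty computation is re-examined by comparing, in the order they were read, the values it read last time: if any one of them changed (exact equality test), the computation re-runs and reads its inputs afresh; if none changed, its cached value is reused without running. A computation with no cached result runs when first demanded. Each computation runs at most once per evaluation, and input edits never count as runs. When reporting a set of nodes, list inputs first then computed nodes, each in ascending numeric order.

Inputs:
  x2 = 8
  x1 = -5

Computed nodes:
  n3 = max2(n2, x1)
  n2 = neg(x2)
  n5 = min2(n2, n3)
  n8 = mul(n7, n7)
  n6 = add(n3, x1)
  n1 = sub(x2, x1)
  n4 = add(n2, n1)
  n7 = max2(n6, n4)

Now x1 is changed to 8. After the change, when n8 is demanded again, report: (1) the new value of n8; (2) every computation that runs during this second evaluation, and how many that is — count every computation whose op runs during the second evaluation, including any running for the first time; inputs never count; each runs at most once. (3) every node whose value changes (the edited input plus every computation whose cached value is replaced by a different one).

Demanding n8 again yields 256.
6 computations run: n1, n3, n4, n6, n7, n8.
The nodes whose values change: x1, n1, n3, n4, n6, n7, n8.

First demand of the output computes:
  n1 = sub(8, -5) = 13
  n2 = neg(8) = -8
  n3 = max2(-8, -5) = -5
  n4 = add(-8, 13) = 5
  n6 = add(-5, -5) = -10
  n7 = max2(-10, 5) = 5
  n8 = mul(5, 5) = 25

After the edit, cleaning proceeds:
  n1: a read changed (x1 -5->8) — executes, giving 0.
  n3: a read changed (x1 -5->8) — executes, giving 8.
  n4: a read changed (n1 13->0) — executes, giving -8.
  n6: a read changed (n3 -5->8; x1 -5->8) — executes, giving 16.
  n7: a read changed (n6 -10->16; n4 5->-8) — executes, giving 16.
  n8: a read changed (n7 5->16; n7 5->16) — executes, giving 256.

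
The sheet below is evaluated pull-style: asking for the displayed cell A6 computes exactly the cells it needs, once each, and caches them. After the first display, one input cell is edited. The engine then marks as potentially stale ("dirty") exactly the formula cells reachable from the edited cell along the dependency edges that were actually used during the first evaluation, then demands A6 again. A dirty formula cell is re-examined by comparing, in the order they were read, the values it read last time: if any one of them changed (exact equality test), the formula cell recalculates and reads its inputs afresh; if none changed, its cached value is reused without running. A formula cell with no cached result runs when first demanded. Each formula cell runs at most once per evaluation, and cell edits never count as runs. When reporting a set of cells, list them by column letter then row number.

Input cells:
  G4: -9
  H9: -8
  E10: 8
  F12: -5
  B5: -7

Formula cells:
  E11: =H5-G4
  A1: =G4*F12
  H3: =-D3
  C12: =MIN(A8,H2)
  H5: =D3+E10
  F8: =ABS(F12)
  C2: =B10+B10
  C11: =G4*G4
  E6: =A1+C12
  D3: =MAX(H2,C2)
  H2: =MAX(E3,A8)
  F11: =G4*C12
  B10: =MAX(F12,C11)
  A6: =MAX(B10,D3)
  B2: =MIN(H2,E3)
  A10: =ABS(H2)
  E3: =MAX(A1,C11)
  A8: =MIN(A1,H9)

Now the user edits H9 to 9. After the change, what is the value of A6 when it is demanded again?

Demanding A6 again yields 162.
Note the absorption at H2: it re-runs yet its value is the same, leaving the output's value untouched.

First demand of the output computes:
  A1 = -9 * -5 = 45
  A8 = MIN(45, -8) = -8
  C11 = -9 * -9 = 81
  B10 = MAX(-5, 81) = 81
  C2 = 81 + 81 = 162
  E3 = MAX(45, 81) = 81
  H2 = MAX(81, -8) = 81
  D3 = MAX(81, 162) = 162
  A6 = MAX(81, 162) = 162

After the edit, cleaning proceeds:
  A8: a read changed (H9 -8->9) — executes, giving 9.
  H2: a read changed (A8 -8->9) — executes, giving 81 — identical to its old value.
  D3: dirty, but its reads are unchanged (H2 unchanged, C2 unchanged); cached 162 stands.
  A6: dirty, but its reads are unchanged (B10 unchanged, D3 unchanged); cached 162 stands.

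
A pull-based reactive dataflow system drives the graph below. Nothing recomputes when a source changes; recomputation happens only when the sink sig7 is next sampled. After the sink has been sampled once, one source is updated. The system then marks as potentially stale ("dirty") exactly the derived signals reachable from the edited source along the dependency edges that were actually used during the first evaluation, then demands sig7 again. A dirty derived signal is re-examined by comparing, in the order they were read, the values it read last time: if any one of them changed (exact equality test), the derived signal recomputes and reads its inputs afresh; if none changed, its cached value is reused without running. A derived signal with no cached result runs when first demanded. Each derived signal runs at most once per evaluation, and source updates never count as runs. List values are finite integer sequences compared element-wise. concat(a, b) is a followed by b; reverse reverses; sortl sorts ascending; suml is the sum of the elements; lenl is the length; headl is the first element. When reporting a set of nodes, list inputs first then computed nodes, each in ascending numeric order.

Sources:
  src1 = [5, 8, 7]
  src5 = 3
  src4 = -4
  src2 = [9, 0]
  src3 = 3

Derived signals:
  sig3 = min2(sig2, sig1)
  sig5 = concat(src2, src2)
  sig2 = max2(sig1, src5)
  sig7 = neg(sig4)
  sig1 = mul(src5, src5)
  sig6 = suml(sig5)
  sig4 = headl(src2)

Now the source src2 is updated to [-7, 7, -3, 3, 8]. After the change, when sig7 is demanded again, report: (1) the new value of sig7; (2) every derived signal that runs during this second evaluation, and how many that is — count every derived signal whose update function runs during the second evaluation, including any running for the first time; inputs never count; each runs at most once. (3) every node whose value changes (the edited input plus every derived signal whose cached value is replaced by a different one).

First evaluation (everything demanded from the output):
  sig4 = headl([9, 0]) = 9
  sig7 = neg(9) = -9

Propagation after the edit:
  sig4: runs — src2 [9, 0]->[-7, 7, -3, 3, 8]; result -7.
  sig7: runs — sig4 9->-7; result 7.

New value of sig7: 7.
Derived signals that run: sig4, sig7 — 2 in total.
Values that change: src2, sig4, sig7.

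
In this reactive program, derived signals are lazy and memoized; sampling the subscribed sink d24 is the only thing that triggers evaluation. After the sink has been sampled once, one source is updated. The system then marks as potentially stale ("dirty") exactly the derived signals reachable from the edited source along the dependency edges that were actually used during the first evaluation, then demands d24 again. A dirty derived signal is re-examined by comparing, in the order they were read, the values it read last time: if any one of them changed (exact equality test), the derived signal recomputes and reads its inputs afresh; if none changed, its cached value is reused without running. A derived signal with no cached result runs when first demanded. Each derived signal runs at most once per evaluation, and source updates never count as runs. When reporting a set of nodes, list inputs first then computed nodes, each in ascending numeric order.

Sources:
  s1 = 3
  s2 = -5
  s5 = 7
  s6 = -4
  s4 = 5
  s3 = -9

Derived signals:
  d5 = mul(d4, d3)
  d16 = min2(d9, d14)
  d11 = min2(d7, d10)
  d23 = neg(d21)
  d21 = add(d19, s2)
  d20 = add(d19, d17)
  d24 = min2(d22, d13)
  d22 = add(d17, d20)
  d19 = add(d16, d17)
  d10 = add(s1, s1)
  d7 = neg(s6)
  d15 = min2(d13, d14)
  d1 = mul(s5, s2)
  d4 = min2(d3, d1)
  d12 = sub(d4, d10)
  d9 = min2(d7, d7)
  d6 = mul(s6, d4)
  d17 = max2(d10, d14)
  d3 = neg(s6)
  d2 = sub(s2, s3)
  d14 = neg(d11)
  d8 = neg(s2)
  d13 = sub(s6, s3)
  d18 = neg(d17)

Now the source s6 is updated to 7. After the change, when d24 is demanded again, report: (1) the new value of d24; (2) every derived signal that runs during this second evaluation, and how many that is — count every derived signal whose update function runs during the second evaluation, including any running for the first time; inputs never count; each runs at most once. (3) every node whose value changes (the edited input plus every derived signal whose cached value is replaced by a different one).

Demanding d24 again yields 14.
11 derived signals run: d7, d9, d11, d13, d14, d16, d17, d19, d20, d22, d24.
The nodes whose values change: s6, d7, d9, d11, d13, d14, d16, d17, d19, d20, d24.

First demand of the output computes:
  d7 = neg(-4) = 4
  d9 = min2(4, 4) = 4
  d10 = add(3, 3) = 6
  d11 = min2(4, 6) = 4
  d13 = sub(-4, -9) = 5
  d14 = neg(4) = -4
  d16 = min2(4, -4) = -4
  d17 = max2(6, -4) = 6
  d19 = add(-4, 6) = 2
  d20 = add(2, 6) = 8
  d22 = add(6, 8) = 14
  d24 = min2(14, 5) = 5

After the edit, cleaning proceeds:
  d7: a read changed (s6 -4->7) — executes, giving -7.
  d9: a read changed (d7 4->-7; d7 4->-7) — executes, giving -7.
  d11: a read changed (d7 4->-7) — executes, giving -7.
  d13: a read changed (s6 -4->7) — executes, giving 16.
  d14: a read changed (d11 4->-7) — executes, giving 7.
  d16: a read changed (d9 4->-7; d14 -4->7) — executes, giving -7.
  d17: a read changed (d14 -4->7) — executes, giving 7.
  d19: a read changed (d16 -4->-7; d17 6->7) — executes, giving 0.
  d20: a read changed (d19 2->0; d17 6->7) — executes, giving 7.
  d22: a read changed (d17 6->7; d20 8->7) — executes, giving 14 — identical to its old value.
  d24: a read changed (d13 5->16) — executes, giving 14.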